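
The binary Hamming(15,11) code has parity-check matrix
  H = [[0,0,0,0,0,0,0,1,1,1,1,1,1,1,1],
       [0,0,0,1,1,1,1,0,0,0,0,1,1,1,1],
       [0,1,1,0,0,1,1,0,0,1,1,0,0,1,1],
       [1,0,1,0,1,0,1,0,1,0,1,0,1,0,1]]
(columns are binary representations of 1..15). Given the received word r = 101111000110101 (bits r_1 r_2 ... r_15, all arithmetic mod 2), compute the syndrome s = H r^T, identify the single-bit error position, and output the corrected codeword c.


s = (0, 1, 1, 0)^T, error position = 6, corrected codeword c = 101110000110101

Compute s = H r^T mod 2 one row at a time:
  s_1 = 0 + 0 + 1 + 1 + 0 + 1 + 0 + 1 = 4 ≡ 0 (mod 2).
  s_2 = 1 + 1 + 1 + 0 + 0 + 1 + 0 + 1 = 5 ≡ 1 (mod 2).
  s_3 = 0 + 1 + 1 + 0 + 1 + 1 + 0 + 1 = 5 ≡ 1 (mod 2).
  s_4 = 1 + 1 + 1 + 0 + 0 + 1 + 1 + 1 = 6 ≡ 0 (mod 2).
s = (0, 1, 1, 0)^T — this equals column 6 of H (binary 0110), so error is at position 6.
Correct: flip bit 6 of r = 101111000110101 to get c = 101110000110101.


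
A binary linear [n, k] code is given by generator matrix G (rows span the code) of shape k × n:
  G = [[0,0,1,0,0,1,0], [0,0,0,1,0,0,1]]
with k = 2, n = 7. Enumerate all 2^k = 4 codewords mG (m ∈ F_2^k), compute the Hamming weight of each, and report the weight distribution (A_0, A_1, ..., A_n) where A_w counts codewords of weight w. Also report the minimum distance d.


Weight distribution: A_0 = 1, A_2 = 2, A_4 = 1. Minimum distance d = 2.

Enumerate all 2^2 = 4 messages m ∈ F_2^2.
For each, compute codeword c = mG in F_2^7, then tally its weight.
  m = 00 → c = 0000000, weight = 0.
  m = 10 → c = 0010010, weight = 2.
  m = 01 → c = 0001001, weight = 2.
  m = 11 → c = 0011011, weight = 4.
Tally weights:
  weight 0: 1 codewords.
  weight 2: 2 codewords.
  weight 4: 1 codewords.
Minimum distance d = smallest w > 0 with A_w > 0 = 2.
Sanity: Σ A_w = 4 = 2^2 = 4 ✓.


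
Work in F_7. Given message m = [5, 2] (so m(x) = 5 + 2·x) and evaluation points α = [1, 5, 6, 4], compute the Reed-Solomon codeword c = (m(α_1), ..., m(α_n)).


c = [0, 1, 3, 6]

Message polynomial: m(x) = 5 + 2·x (mod 7).
For each evaluation point α_i, compute m(α_i) mod 7:
  α_1 = 1: Horner steps 2 → 0, so m(1) = 0.
  α_2 = 5: Horner steps 2 → 1, so m(5) = 1.
  α_3 = 6: Horner steps 2 → 3, so m(6) = 3.
  α_4 = 4: Horner steps 2 → 6, so m(4) = 6.
Codeword c = [0, 1, 3, 6] ∈ F_7^4.


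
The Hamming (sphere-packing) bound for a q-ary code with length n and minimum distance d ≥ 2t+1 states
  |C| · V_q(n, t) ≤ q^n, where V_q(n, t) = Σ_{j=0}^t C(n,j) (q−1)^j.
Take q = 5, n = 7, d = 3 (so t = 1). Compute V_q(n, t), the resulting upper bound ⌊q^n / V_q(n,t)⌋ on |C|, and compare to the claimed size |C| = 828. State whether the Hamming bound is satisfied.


V_q(n, t) = 29, q^n = 78125, Hamming bound = 2693, |C| = 828 ≤ bound (satisfied).

Step 1: Compute V_q(n, t) = Σ_{j=0}^1 C(n, j) (q−1)^j.
  j = 0: C(7,0)·(4)^0 = 1·1 = 1.
  j = 1: C(7,1)·(4)^1 = 7·4 = 28.
  V_q(n, t) = 1 + 28 = 29.
Step 2: q^n = 5^7 = 78125.
Step 3: Hamming bound ⌊q^n / V_q(n,t)⌋ = ⌊78125/29⌋ = 2693.
Step 4: Compare |C| = 828 to 2693: satisfied.
The claimed |C| lies below the Hamming bound.


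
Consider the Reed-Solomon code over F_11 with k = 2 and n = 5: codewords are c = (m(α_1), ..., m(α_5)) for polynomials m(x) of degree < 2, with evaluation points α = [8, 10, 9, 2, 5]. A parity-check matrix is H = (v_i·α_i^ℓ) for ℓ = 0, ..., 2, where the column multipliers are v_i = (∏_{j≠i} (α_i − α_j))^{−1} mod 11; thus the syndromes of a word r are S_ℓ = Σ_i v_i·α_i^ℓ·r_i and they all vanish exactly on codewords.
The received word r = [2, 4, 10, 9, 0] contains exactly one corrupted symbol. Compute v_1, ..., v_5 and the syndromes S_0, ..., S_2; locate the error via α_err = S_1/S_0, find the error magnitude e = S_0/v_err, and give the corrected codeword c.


S = (10, 1, 10), error at position 2, error magnitude e = 8, c = [2, 7, 10, 9, 0].

Step 1: column multipliers v_i = (∏_{j≠i}(α_i − α_j))^{−1} mod 11.
  i = 1 (α = 8): (8−10)(8−9)(8−2)(8−5) = (−2)·(−1)·6·3 = 36 ≡ 3, so v_1 = 3^{−1} = 4 (mod 11).
  i = 2 (α = 10): (10−8)(10−9)(10−2)(10−5) = 2·1·8·5 = 80 ≡ 3, so v_2 = 3^{−1} = 4 (mod 11).
  i = 3 (α = 9): (9−8)(9−10)(9−2)(9−5) = 1·(−1)·7·4 = −28 ≡ 5, so v_3 = 5^{−1} = 9 (mod 11).
  i = 4 (α = 2): (2−8)(2−10)(2−9)(2−5) = (−6)·(−8)·(−7)·(−3) = 1008 ≡ 7, so v_4 = 7^{−1} = 8 (mod 11).
  i = 5 (α = 5): (5−8)(5−10)(5−9)(5−2) = (−3)·(−5)·(−4)·3 = −180 ≡ 7, so v_5 = 7^{−1} = 8 (mod 11).
  v = [4, 4, 9, 8, 8].
Step 2: syndromes of r = [2, 4, 10, 9, 0] (all sums mod 11).
  S_0 = Σ v_i r_i = 4·2 + 4·4 + 9·10 + 8·9 + 8·0 = 186 ≡ 10.
  S_1 = Σ v_i α_i r_i = 4·8·2 + 4·10·4 + 9·9·10 + 8·2·9 + 8·5·0 = 1178 ≡ 1.
  α_i^2 mod 11 = [9, 1, 4, 4, 3].
  S_2 = Σ v_i α_i^2 r_i = 4·9·2 + 4·1·4 + 9·4·10 + 8·4·9 + 8·3·0 = 736 ≡ 10.
  S = (10, 1, 10) ≠ 0, so r is not a codeword (an error is present).
Step 3: locate the error. For a single error e at position i, S_ℓ = v_i·e·α_i^ℓ, so α_err = S_1/S_0.
  S_0^{−1} = 10^{−1} = 10 (mod 11), so α_err = 1·10 = 10 ≡ 10 = α_2. Error position i = 2.
  Consistency check: S_2/S_1 = 10·1 = 10 ≡ 10 = α_err ✓ (single-error assumption holds).
Step 4: error magnitude e = S_0/v_2 = S_0·∏_{j≠2}(α_2 − α_j) = 10·3 = 30 ≡ 8 (mod 11).
Step 5: correct position 2: c_2 = r_2 − e = 4 − 8 ≡ 7 (mod 11). Hence c = [2, 7, 10, 9, 0].
  Check: interpolating c through the α_i gives m(x) = 4 + 8·x (degree < 2) with m(α_i) = c_i for every i, so c is indeed a codeword.


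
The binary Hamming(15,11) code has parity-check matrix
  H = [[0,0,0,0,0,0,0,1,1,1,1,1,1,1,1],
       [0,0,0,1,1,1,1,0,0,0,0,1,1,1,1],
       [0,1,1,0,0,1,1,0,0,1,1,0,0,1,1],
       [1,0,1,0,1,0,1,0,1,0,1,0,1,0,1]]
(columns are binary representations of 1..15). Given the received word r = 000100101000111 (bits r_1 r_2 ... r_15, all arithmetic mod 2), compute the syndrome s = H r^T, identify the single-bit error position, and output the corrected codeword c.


s = (0, 1, 1, 0)^T, error position = 6, corrected codeword c = 000101101000111

Compute s = H r^T mod 2 one row at a time:
  s_1 = 0 + 1 + 0 + 0 + 0 + 1 + 1 + 1 = 4 ≡ 0 (mod 2).
  s_2 = 1 + 0 + 0 + 1 + 0 + 1 + 1 + 1 = 5 ≡ 1 (mod 2).
  s_3 = 0 + 0 + 0 + 1 + 0 + 0 + 1 + 1 = 3 ≡ 1 (mod 2).
  s_4 = 0 + 0 + 0 + 1 + 1 + 0 + 1 + 1 = 4 ≡ 0 (mod 2).
s = (0, 1, 1, 0)^T — this equals column 6 of H (binary 0110), so error is at position 6.
Correct: flip bit 6 of r = 000100101000111 to get c = 000101101000111.


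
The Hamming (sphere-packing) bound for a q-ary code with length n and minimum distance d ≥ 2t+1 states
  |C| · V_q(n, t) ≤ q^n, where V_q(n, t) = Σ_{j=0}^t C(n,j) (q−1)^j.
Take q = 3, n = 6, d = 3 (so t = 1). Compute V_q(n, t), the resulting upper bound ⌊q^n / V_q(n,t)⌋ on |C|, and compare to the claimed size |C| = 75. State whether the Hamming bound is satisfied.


V_q(n, t) = 13, q^n = 729, Hamming bound = 56, |C| = 75 > bound (violated).

Step 1: Compute V_q(n, t) = Σ_{j=0}^1 C(n, j) (q−1)^j.
  j = 0: C(6,0)·(2)^0 = 1·1 = 1.
  j = 1: C(6,1)·(2)^1 = 6·2 = 12.
  V_q(n, t) = 1 + 12 = 13.
Step 2: q^n = 3^6 = 729.
Step 3: Hamming bound ⌊q^n / V_q(n,t)⌋ = ⌊729/13⌋ = 56.
Step 4: Compare |C| = 75 to 56: violated.
The claimed |C| lies above the Hamming bound, so no 3-ary code of length 6 with d ≥ 3 can have 75 codewords.


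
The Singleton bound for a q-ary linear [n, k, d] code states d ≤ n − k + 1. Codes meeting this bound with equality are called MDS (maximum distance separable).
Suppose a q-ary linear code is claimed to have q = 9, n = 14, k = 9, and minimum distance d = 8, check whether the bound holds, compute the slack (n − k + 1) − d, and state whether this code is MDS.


Singleton RHS = n − k + 1 = 6, slack = -2, bound violated (no such code; not MDS).

Singleton bound: d ≤ n − k + 1.
Here n = 14, k = 9, so n − k + 1 = 6.
Given d = 8, check d ≤ 6: NO.
Slack = (n − k + 1) − d = -2.
The slack is negative: d = 8 exceeds n − k + 1 = 6 by 2, so the Singleton bound is violated and no linear [14, 9, 8]_9 code can exist. In particular it is not MDS (MDS requires d = n − k + 1 exactly).
Description: the claimed parameters are [14, 9, 8]_9; such a code would be impossible (violates the Singleton bound).


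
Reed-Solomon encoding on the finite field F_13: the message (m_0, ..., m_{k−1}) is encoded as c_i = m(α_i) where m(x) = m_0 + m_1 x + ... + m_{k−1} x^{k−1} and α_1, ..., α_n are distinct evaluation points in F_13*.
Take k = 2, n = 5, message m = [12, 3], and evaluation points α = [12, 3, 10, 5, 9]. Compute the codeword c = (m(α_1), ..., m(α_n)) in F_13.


c = [9, 8, 3, 1, 0]

Message polynomial: m(x) = 12 + 3·x (mod 13).
For each evaluation point α_i, compute m(α_i) mod 13:
  α_1 = 12: Horner steps 3 → 9, so m(12) = 9.
  α_2 = 3: Horner steps 3 → 8, so m(3) = 8.
  α_3 = 10: Horner steps 3 → 3, so m(10) = 3.
  α_4 = 5: Horner steps 3 → 1, so m(5) = 1.
  α_5 = 9: Horner steps 3 → 0, so m(9) = 0.
Codeword c = [9, 8, 3, 1, 0] ∈ F_13^5.


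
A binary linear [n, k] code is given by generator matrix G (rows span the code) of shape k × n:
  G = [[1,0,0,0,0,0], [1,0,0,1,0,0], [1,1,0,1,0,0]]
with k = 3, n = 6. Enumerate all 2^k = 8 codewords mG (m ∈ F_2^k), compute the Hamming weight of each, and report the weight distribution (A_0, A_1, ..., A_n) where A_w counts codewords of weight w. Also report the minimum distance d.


Weight distribution: A_0 = 1, A_1 = 3, A_2 = 3, A_3 = 1. Minimum distance d = 1.

Enumerate all 2^3 = 8 messages m ∈ F_2^3.
For each, compute codeword c = mG in F_2^6, then tally its weight.
  m = 000 → c = 000000, weight = 0.
  m = 100 → c = 100000, weight = 1.
  m = 010 → c = 100100, weight = 2.
  m = 110 → c = 000100, weight = 1.
  m = 001 → c = 110100, weight = 3.
  m = 101 → c = 010100, weight = 2.
  m = 011 → c = 010000, weight = 1.
  m = 111 → c = 110000, weight = 2.
Tally weights:
  weight 0: 1 codewords.
  weight 1: 3 codewords.
  weight 2: 3 codewords.
  weight 3: 1 codewords.
Minimum distance d = smallest w > 0 with A_w > 0 = 1.
Sanity: Σ A_w = 8 = 2^3 = 8 ✓.


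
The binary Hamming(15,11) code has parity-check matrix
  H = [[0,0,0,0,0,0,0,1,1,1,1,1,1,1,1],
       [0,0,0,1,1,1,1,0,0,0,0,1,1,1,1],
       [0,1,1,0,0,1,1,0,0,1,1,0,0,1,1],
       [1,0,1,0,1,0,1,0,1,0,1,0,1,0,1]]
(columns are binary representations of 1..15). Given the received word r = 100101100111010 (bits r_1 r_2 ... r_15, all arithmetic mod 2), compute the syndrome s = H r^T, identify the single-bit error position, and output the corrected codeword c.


s = (0, 1, 1, 1)^T, error position = 7, corrected codeword c = 100101000111010

Compute s = H r^T mod 2 one row at a time:
  s_1 = 0 + 0 + 1 + 1 + 1 + 0 + 1 + 0 = 4 ≡ 0 (mod 2).
  s_2 = 1 + 0 + 1 + 1 + 1 + 0 + 1 + 0 = 5 ≡ 1 (mod 2).
  s_3 = 0 + 0 + 1 + 1 + 1 + 1 + 1 + 0 = 5 ≡ 1 (mod 2).
  s_4 = 1 + 0 + 0 + 1 + 0 + 1 + 0 + 0 = 3 ≡ 1 (mod 2).
s = (0, 1, 1, 1)^T — this equals column 7 of H (binary 0111), so error is at position 7.
Correct: flip bit 7 of r = 100101100111010 to get c = 100101000111010.


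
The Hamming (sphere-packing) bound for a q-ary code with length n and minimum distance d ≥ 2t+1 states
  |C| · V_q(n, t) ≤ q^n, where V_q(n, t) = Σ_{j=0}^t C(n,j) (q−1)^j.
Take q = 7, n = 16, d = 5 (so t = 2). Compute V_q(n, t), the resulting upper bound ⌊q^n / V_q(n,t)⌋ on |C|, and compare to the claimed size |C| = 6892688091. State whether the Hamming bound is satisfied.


V_q(n, t) = 4417, q^n = 33232930569601, Hamming bound = 7523869270, |C| = 6892688091 ≤ bound (satisfied).

Step 1: Compute V_q(n, t) = Σ_{j=0}^2 C(n, j) (q−1)^j.
  j = 0: C(16,0)·(6)^0 = 1·1 = 1.
  j = 1: C(16,1)·(6)^1 = 16·6 = 96.
  j = 2: C(16,2)·(6)^2 = 120·36 = 4320.
  V_q(n, t) = 1 + 96 + 4320 = 4417.
Step 2: q^n = 7^16 = 33232930569601.
Step 3: Hamming bound ⌊q^n / V_q(n,t)⌋ = ⌊33232930569601/4417⌋ = 7523869270.
Step 4: Compare |C| = 6892688091 to 7523869270: satisfied.
The claimed |C| lies below the Hamming bound.


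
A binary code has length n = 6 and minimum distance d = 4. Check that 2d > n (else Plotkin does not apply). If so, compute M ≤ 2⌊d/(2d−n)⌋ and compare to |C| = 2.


Plotkin bound M ≤ 4; given |C| = 2 ≤ bound (satisfied).

Check applicability: 2d = 8, n = 6.
2d − n = 2 > 0, so Plotkin applies.
Compute d/(2d−n) = 4/2 ≈ 2.0000.
⌊d/(2d−n)⌋ = 2.
Plotkin bound: M ≤ 2·2 = 4.
Given |C| = 2, check: satisfied.
This |C| is below the Plotkin bound.


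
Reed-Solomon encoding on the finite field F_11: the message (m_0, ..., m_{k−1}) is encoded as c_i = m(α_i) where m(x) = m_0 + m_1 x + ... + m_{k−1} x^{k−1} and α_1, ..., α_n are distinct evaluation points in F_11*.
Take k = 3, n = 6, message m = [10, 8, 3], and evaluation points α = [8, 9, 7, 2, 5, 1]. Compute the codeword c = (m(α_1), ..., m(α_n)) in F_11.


c = [2, 6, 4, 5, 4, 10]

Message polynomial: m(x) = 10 + 8·x + 3·x^2 (mod 11).
For each evaluation point α_i, compute m(α_i) mod 11:
  α_1 = 8: Horner steps 3 → 10 → 2, so m(8) = 2.
  α_2 = 9: Horner steps 3 → 2 → 6, so m(9) = 6.
  α_3 = 7: Horner steps 3 → 7 → 4, so m(7) = 4.
  α_4 = 2: Horner steps 3 → 3 → 5, so m(2) = 5.
  α_5 = 5: Horner steps 3 → 1 → 4, so m(5) = 4.
  α_6 = 1: Horner steps 3 → 0 → 10, so m(1) = 10.
Codeword c = [2, 6, 4, 5, 4, 10] ∈ F_11^6.


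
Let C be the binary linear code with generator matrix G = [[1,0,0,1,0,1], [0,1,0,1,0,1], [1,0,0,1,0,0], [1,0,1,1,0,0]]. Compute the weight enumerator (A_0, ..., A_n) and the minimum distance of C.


Weight distribution: A_0 = 1, A_1 = 2, A_2 = 4, A_3 = 6, A_4 = 3. Minimum distance d = 1.

Enumerate all 2^4 = 16 messages m ∈ F_2^4.
For each, compute codeword c = mG in F_2^6, then tally its weight.
  m = 0000 → c = 000000, weight = 0.
  m = 1000 → c = 100101, weight = 3.
  m = 0100 → c = 010101, weight = 3.
  m = 1100 → c = 110000, weight = 2.
  m = 0010 → c = 100100, weight = 2.
  m = 1010 → c = 000001, weight = 1.
  m = 0110 → c = 110001, weight = 3.
  m = 1110 → c = 010100, weight = 2.
  m = 0001 → c = 101100, weight = 3.
  m = 1001 → c = 001001, weight = 2.
  m = 0101 → c = 111001, weight = 4.
  m = 1101 → c = 011100, weight = 3.
  m = 0011 → c = 001000, weight = 1.
  m = 1011 → c = 101101, weight = 4.
  m = 0111 → c = 011101, weight = 4.
  m = 1111 → c = 111000, weight = 3.
Tally weights:
  weight 0: 1 codewords.
  weight 1: 2 codewords.
  weight 2: 4 codewords.
  weight 3: 6 codewords.
  weight 4: 3 codewords.
Minimum distance d = smallest w > 0 with A_w > 0 = 1.
Sanity: Σ A_w = 16 = 2^4 = 16 ✓.


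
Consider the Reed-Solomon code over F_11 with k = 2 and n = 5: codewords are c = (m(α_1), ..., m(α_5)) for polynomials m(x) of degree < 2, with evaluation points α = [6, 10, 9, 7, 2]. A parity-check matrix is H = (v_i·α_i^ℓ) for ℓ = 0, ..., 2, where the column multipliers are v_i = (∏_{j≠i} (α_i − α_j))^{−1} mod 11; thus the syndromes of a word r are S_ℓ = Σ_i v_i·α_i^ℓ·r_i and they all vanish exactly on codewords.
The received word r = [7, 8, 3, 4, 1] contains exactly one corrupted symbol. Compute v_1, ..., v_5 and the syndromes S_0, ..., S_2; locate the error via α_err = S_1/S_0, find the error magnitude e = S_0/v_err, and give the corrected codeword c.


S = (9, 10, 5), error at position 1, error magnitude e = 8, c = [10, 8, 3, 4, 1].

Step 1: column multipliers v_i = (∏_{j≠i}(α_i − α_j))^{−1} mod 11.
  i = 1 (α = 6): (6−10)(6−9)(6−7)(6−2) = (−4)·(−3)·(−1)·4 = −48 ≡ 7, so v_1 = 7^{−1} = 8 (mod 11).
  i = 2 (α = 10): (10−6)(10−9)(10−7)(10−2) = 4·1·3·8 = 96 ≡ 8, so v_2 = 8^{−1} = 7 (mod 11).
  i = 3 (α = 9): (9−6)(9−10)(9−7)(9−2) = 3·(−1)·2·7 = −42 ≡ 2, so v_3 = 2^{−1} = 6 (mod 11).
  i = 4 (α = 7): (7−6)(7−10)(7−9)(7−2) = 1·(−3)·(−2)·5 = 30 ≡ 8, so v_4 = 8^{−1} = 7 (mod 11).
  i = 5 (α = 2): (2−6)(2−10)(2−9)(2−7) = (−4)·(−8)·(−7)·(−5) = 1120 ≡ 9, so v_5 = 9^{−1} = 5 (mod 11).
  v = [8, 7, 6, 7, 5].
Step 2: syndromes of r = [7, 8, 3, 4, 1] (all sums mod 11).
  S_0 = Σ v_i r_i = 8·7 + 7·8 + 6·3 + 7·4 + 5·1 = 163 ≡ 9.
  S_1 = Σ v_i α_i r_i = 8·6·7 + 7·10·8 + 6·9·3 + 7·7·4 + 5·2·1 = 1264 ≡ 10.
  α_i^2 mod 11 = [3, 1, 4, 5, 4].
  S_2 = Σ v_i α_i^2 r_i = 8·3·7 + 7·1·8 + 6·4·3 + 7·5·4 + 5·4·1 = 456 ≡ 5.
  S = (9, 10, 5) ≠ 0, so r is not a codeword (an error is present).
Step 3: locate the error. For a single error e at position i, S_ℓ = v_i·e·α_i^ℓ, so α_err = S_1/S_0.
  S_0^{−1} = 9^{−1} = 5 (mod 11), so α_err = 10·5 = 50 ≡ 6 = α_1. Error position i = 1.
  Consistency check: S_2/S_1 = 5·10 = 50 ≡ 6 = α_err ✓ (single-error assumption holds).
Step 4: error magnitude e = S_0/v_1 = S_0·∏_{j≠1}(α_1 − α_j) = 9·7 = 63 ≡ 8 (mod 11).
Step 5: correct position 1: c_1 = r_1 − e = 7 − 8 ≡ 10 (mod 11). Hence c = [10, 8, 3, 4, 1].
  Check: interpolating c through the α_i gives m(x) = 2 + 5·x (degree < 2) with m(α_i) = c_i for every i, so c is indeed a codeword.


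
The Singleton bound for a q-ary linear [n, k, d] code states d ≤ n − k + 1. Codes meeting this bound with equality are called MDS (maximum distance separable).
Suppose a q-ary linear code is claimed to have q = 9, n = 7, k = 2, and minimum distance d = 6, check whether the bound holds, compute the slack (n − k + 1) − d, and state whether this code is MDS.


Singleton RHS = n − k + 1 = 6, slack = 0, bound satisfied, MDS.

Singleton bound: d ≤ n − k + 1.
Here n = 7, k = 2, so n − k + 1 = 6.
Given d = 6, check d ≤ 6: YES.
Slack = (n − k + 1) − d = 0.
The code is MDS (slack = 0).
Description: the claimed parameters are [7, 2, 6]_9; such a code would be MDS (meets Singleton bound).


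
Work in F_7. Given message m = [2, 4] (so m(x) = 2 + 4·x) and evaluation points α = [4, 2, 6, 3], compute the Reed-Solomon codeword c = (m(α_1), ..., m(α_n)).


c = [4, 3, 5, 0]

Message polynomial: m(x) = 2 + 4·x (mod 7).
For each evaluation point α_i, compute m(α_i) mod 7:
  α_1 = 4: Horner steps 4 → 4, so m(4) = 4.
  α_2 = 2: Horner steps 4 → 3, so m(2) = 3.
  α_3 = 6: Horner steps 4 → 5, so m(6) = 5.
  α_4 = 3: Horner steps 4 → 0, so m(3) = 0.
Codeword c = [4, 3, 5, 0] ∈ F_7^4.


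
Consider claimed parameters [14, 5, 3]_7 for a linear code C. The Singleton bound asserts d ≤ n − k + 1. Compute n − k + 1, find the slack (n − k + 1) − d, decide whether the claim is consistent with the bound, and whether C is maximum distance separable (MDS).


Singleton RHS = n − k + 1 = 10, slack = 7, bound satisfied, not MDS.

Singleton bound: d ≤ n − k + 1.
Here n = 14, k = 5, so n − k + 1 = 10.
Given d = 3, check d ≤ 10: YES.
Slack = (n − k + 1) − d = 7.
The code is NOT MDS (slack = 7 > 0).
Description: the claimed parameters are [14, 5, 3]_7; such a code would be non-MDS.


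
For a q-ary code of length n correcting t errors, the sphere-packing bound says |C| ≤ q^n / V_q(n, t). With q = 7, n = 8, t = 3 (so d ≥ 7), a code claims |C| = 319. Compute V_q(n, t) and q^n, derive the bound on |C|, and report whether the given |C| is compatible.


V_q(n, t) = 13153, q^n = 5764801, Hamming bound = 438, |C| = 319 ≤ bound (satisfied).

Step 1: Compute V_q(n, t) = Σ_{j=0}^3 C(n, j) (q−1)^j.
  j = 0: C(8,0)·(6)^0 = 1·1 = 1.
  j = 1: C(8,1)·(6)^1 = 8·6 = 48.
  j = 2: C(8,2)·(6)^2 = 28·36 = 1008.
  j = 3: C(8,3)·(6)^3 = 56·216 = 12096.
  V_q(n, t) = 1 + 48 + 1008 + 12096 = 13153.
Step 2: q^n = 7^8 = 5764801.
Step 3: Hamming bound ⌊q^n / V_q(n,t)⌋ = ⌊5764801/13153⌋ = 438.
Step 4: Compare |C| = 319 to 438: satisfied.
The claimed |C| lies below the Hamming bound.


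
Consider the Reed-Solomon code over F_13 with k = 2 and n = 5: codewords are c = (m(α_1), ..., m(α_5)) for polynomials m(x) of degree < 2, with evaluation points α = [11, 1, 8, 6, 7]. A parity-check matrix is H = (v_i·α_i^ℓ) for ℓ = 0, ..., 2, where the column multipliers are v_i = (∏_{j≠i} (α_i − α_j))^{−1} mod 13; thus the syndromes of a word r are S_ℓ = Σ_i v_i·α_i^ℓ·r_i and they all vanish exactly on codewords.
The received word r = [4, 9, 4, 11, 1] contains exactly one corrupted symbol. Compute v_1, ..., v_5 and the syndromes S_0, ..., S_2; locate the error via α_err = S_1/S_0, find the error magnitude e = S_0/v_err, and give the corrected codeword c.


S = (2, 9, 8), error at position 1, error magnitude e = 4, c = [0, 9, 4, 11, 1].

Step 1: column multipliers v_i = (∏_{j≠i}(α_i − α_j))^{−1} mod 13.
  i = 1 (α = 11): (11−1)(11−8)(11−6)(11−7) = 10·3·5·4 = 600 ≡ 2, so v_1 = 2^{−1} = 7 (mod 13).
  i = 2 (α = 1): (1−11)(1−8)(1−6)(1−7) = (−10)·(−7)·(−5)·(−6) = 2100 ≡ 7, so v_2 = 7^{−1} = 2 (mod 13).
  i = 3 (α = 8): (8−11)(8−1)(8−6)(8−7) = (−3)·7·2·1 = −42 ≡ 10, so v_3 = 10^{−1} = 4 (mod 13).
  i = 4 (α = 6): (6−11)(6−1)(6−8)(6−7) = (−5)·5·(−2)·(−1) = −50 ≡ 2, so v_4 = 2^{−1} = 7 (mod 13).
  i = 5 (α = 7): (7−11)(7−1)(7−8)(7−6) = (−4)·6·(−1)·1 = 24 ≡ 11, so v_5 = 11^{−1} = 6 (mod 13).
  v = [7, 2, 4, 7, 6].
Step 2: syndromes of r = [4, 9, 4, 11, 1] (all sums mod 13).
  S_0 = Σ v_i r_i = 7·4 + 2·9 + 4·4 + 7·11 + 6·1 = 145 ≡ 2.
  S_1 = Σ v_i α_i r_i = 7·11·4 + 2·1·9 + 4·8·4 + 7·6·11 + 6·7·1 = 958 ≡ 9.
  α_i^2 mod 13 = [4, 1, 12, 10, 10].
  S_2 = Σ v_i α_i^2 r_i = 7·4·4 + 2·1·9 + 4·12·4 + 7·10·11 + 6·10·1 = 1152 ≡ 8.
  S = (2, 9, 8) ≠ 0, so r is not a codeword (an error is present).
Step 3: locate the error. For a single error e at position i, S_ℓ = v_i·e·α_i^ℓ, so α_err = S_1/S_0.
  S_0^{−1} = 2^{−1} = 7 (mod 13), so α_err = 9·7 = 63 ≡ 11 = α_1. Error position i = 1.
  Consistency check: S_2/S_1 = 8·3 = 24 ≡ 11 = α_err ✓ (single-error assumption holds).
Step 4: error magnitude e = S_0/v_1 = S_0·∏_{j≠1}(α_1 − α_j) = 2·2 = 4 ≡ 4 (mod 13).
Step 5: correct position 1: c_1 = r_1 − e = 4 − 4 ≡ 0 (mod 13). Hence c = [0, 9, 4, 11, 1].
  Check: interpolating c through the α_i gives m(x) = 6 + 3·x (degree < 2) with m(α_i) = c_i for every i, so c is indeed a codeword.


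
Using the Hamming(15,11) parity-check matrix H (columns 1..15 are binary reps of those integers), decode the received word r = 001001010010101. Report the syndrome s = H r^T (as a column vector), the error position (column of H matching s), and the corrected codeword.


s = (0, 1, 0, 0)^T, error position = 4, corrected codeword c = 001101010010101

Compute s = H r^T mod 2 one row at a time:
  s_1 = 1 + 0 + 0 + 1 + 0 + 1 + 0 + 1 = 4 ≡ 0 (mod 2).
  s_2 = 0 + 0 + 1 + 0 + 0 + 1 + 0 + 1 = 3 ≡ 1 (mod 2).
  s_3 = 0 + 1 + 1 + 0 + 0 + 1 + 0 + 1 = 4 ≡ 0 (mod 2).
  s_4 = 0 + 1 + 0 + 0 + 0 + 1 + 1 + 1 = 4 ≡ 0 (mod 2).
s = (0, 1, 0, 0)^T — this equals column 4 of H (binary 0100), so error is at position 4.
Correct: flip bit 4 of r = 001001010010101 to get c = 001101010010101.


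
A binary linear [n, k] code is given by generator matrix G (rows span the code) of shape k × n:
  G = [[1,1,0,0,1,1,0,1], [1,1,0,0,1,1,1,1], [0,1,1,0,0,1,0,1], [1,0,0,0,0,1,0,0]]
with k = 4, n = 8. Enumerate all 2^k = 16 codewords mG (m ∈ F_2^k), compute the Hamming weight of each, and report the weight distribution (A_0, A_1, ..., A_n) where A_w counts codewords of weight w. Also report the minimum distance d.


Weight distribution: A_0 = 1, A_1 = 1, A_2 = 1, A_3 = 4, A_4 = 5, A_5 = 3, A_6 = 1. Minimum distance d = 1.

Enumerate all 2^4 = 16 messages m ∈ F_2^4.
For each, compute codeword c = mG in F_2^8, then tally its weight.
  m = 0000 → c = 00000000, weight = 0.
  m = 1000 → c = 11001101, weight = 5.
  m = 0100 → c = 11001111, weight = 6.
  m = 1100 → c = 00000010, weight = 1.
  m = 0010 → c = 01100101, weight = 4.
  m = 1010 → c = 10101000, weight = 3.
  m = 0110 → c = 10101010, weight = 4.
  m = 1110 → c = 01100111, weight = 5.
  m = 0001 → c = 10000100, weight = 2.
  m = 1001 → c = 01001001, weight = 3.
  m = 0101 → c = 01001011, weight = 4.
  m = 1101 → c = 10000110, weight = 3.
  m = 0011 → c = 11100001, weight = 4.
  m = 1011 → c = 00101100, weight = 3.
  m = 0111 → c = 00101110, weight = 4.
  m = 1111 → c = 11100011, weight = 5.
Tally weights:
  weight 0: 1 codewords.
  weight 1: 1 codewords.
  weight 2: 1 codewords.
  weight 3: 4 codewords.
  weight 4: 5 codewords.
  weight 5: 3 codewords.
  weight 6: 1 codewords.
Minimum distance d = smallest w > 0 with A_w > 0 = 1.
Sanity: Σ A_w = 16 = 2^4 = 16 ✓.


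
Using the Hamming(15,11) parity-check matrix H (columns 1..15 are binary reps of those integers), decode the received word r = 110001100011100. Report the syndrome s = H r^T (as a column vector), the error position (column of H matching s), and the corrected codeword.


s = (1, 0, 0, 0)^T, error position = 8, corrected codeword c = 110001110011100

Compute s = H r^T mod 2 one row at a time:
  s_1 = 0 + 0 + 0 + 1 + 1 + 1 + 0 + 0 = 3 ≡ 1 (mod 2).
  s_2 = 0 + 0 + 1 + 1 + 1 + 1 + 0 + 0 = 4 ≡ 0 (mod 2).
  s_3 = 1 + 0 + 1 + 1 + 0 + 1 + 0 + 0 = 4 ≡ 0 (mod 2).
  s_4 = 1 + 0 + 0 + 1 + 0 + 1 + 1 + 0 = 4 ≡ 0 (mod 2).
s = (1, 0, 0, 0)^T — this equals column 8 of H (binary 1000), so error is at position 8.
Correct: flip bit 8 of r = 110001100011100 to get c = 110001110011100.


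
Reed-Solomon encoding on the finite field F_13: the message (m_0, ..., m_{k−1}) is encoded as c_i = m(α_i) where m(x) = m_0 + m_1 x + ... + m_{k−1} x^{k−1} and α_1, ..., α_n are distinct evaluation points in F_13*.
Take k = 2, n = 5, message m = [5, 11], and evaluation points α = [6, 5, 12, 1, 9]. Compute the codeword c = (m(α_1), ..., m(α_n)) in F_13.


c = [6, 8, 7, 3, 0]

Message polynomial: m(x) = 5 + 11·x (mod 13).
For each evaluation point α_i, compute m(α_i) mod 13:
  α_1 = 6: Horner steps 11 → 6, so m(6) = 6.
  α_2 = 5: Horner steps 11 → 8, so m(5) = 8.
  α_3 = 12: Horner steps 11 → 7, so m(12) = 7.
  α_4 = 1: Horner steps 11 → 3, so m(1) = 3.
  α_5 = 9: Horner steps 11 → 0, so m(9) = 0.
Codeword c = [6, 8, 7, 3, 0] ∈ F_13^5.


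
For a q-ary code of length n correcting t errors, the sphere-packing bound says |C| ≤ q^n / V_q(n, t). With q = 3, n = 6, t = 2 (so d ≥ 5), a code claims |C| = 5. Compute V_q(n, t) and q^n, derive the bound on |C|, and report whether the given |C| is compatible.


V_q(n, t) = 73, q^n = 729, Hamming bound = 9, |C| = 5 ≤ bound (satisfied).

Step 1: Compute V_q(n, t) = Σ_{j=0}^2 C(n, j) (q−1)^j.
  j = 0: C(6,0)·(2)^0 = 1·1 = 1.
  j = 1: C(6,1)·(2)^1 = 6·2 = 12.
  j = 2: C(6,2)·(2)^2 = 15·4 = 60.
  V_q(n, t) = 1 + 12 + 60 = 73.
Step 2: q^n = 3^6 = 729.
Step 3: Hamming bound ⌊q^n / V_q(n,t)⌋ = ⌊729/73⌋ = 9.
Step 4: Compare |C| = 5 to 9: satisfied.
The claimed |C| lies below the Hamming bound.


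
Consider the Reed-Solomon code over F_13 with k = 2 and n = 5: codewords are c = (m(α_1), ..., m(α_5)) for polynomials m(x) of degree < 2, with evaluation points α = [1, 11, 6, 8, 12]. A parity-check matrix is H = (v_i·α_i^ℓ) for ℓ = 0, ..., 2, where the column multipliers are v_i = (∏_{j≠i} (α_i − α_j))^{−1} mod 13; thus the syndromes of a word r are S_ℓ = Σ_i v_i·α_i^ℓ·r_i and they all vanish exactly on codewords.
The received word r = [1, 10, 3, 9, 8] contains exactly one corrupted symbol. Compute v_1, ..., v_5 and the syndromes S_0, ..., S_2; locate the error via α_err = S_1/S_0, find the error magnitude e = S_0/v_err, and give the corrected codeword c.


S = (3, 7, 12), error at position 2, error magnitude e = 5, c = [1, 5, 3, 9, 8].

Step 1: column multipliers v_i = (∏_{j≠i}(α_i − α_j))^{−1} mod 13.
  i = 1 (α = 1): (1−11)(1−6)(1−8)(1−12) = (−10)·(−5)·(−7)·(−11) = 3850 ≡ 2, so v_1 = 2^{−1} = 7 (mod 13).
  i = 2 (α = 11): (11−1)(11−6)(11−8)(11−12) = 10·5·3·(−1) = −150 ≡ 6, so v_2 = 6^{−1} = 11 (mod 13).
  i = 3 (α = 6): (6−1)(6−11)(6−8)(6−12) = 5·(−5)·(−2)·(−6) = −300 ≡ 12, so v_3 = 12^{−1} = 12 (mod 13).
  i = 4 (α = 8): (8−1)(8−11)(8−6)(8−12) = 7·(−3)·2·(−4) = 168 ≡ 12, so v_4 = 12^{−1} = 12 (mod 13).
  i = 5 (α = 12): (12−1)(12−11)(12−6)(12−8) = 11·1·6·4 = 264 ≡ 4, so v_5 = 4^{−1} = 10 (mod 13).
  v = [7, 11, 12, 12, 10].
Step 2: syndromes of r = [1, 10, 3, 9, 8] (all sums mod 13).
  S_0 = Σ v_i r_i = 7·1 + 11·10 + 12·3 + 12·9 + 10·8 = 341 ≡ 3.
  S_1 = Σ v_i α_i r_i = 7·1·1 + 11·11·10 + 12·6·3 + 12·8·9 + 10·12·8 = 3257 ≡ 7.
  α_i^2 mod 13 = [1, 4, 10, 12, 1].
  S_2 = Σ v_i α_i^2 r_i = 7·1·1 + 11·4·10 + 12·10·3 + 12·12·9 + 10·1·8 = 2183 ≡ 12.
  S = (3, 7, 12) ≠ 0, so r is not a codeword (an error is present).
Step 3: locate the error. For a single error e at position i, S_ℓ = v_i·e·α_i^ℓ, so α_err = S_1/S_0.
  S_0^{−1} = 3^{−1} = 9 (mod 13), so α_err = 7·9 = 63 ≡ 11 = α_2. Error position i = 2.
  Consistency check: S_2/S_1 = 12·2 = 24 ≡ 11 = α_err ✓ (single-error assumption holds).
Step 4: error magnitude e = S_0/v_2 = S_0·∏_{j≠2}(α_2 − α_j) = 3·6 = 18 ≡ 5 (mod 13).
Step 5: correct position 2: c_2 = r_2 − e = 10 − 5 ≡ 5 (mod 13). Hence c = [1, 5, 3, 9, 8].
  Check: interpolating c through the α_i gives m(x) = 11 + 3·x (degree < 2) with m(α_i) = c_i for every i, so c is indeed a codeword.


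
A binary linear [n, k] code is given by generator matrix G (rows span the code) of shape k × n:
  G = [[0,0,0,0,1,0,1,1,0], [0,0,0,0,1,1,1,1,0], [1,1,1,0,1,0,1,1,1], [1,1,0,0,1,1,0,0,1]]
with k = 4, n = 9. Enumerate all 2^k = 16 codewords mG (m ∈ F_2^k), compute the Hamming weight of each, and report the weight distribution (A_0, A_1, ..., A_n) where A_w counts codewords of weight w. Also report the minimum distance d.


Weight distribution: A_0 = 1, A_1 = 1, A_2 = 1, A_3 = 3, A_4 = 4, A_5 = 3, A_6 = 1, A_7 = 1, A_8 = 1. Minimum distance d = 1.

Enumerate all 2^4 = 16 messages m ∈ F_2^4.
For each, compute codeword c = mG in F_2^9, then tally its weight.
  m = 0000 → c = 000000000, weight = 0.
  m = 1000 → c = 000010110, weight = 3.
  m = 0100 → c = 000011110, weight = 4.
  m = 1100 → c = 000001000, weight = 1.
  m = 0010 → c = 111010111, weight = 7.
  m = 1010 → c = 111000001, weight = 4.
  m = 0110 → c = 111001001, weight = 5.
  m = 1110 → c = 111011111, weight = 8.
  m = 0001 → c = 110011001, weight = 5.
  m = 1001 → c = 110001111, weight = 6.
  m = 0101 → c = 110000111, weight = 5.
  m = 1101 → c = 110010001, weight = 4.
  m = 0011 → c = 001001110, weight = 4.
  m = 1011 → c = 001011000, weight = 3.
  m = 0111 → c = 001010000, weight = 2.
  m = 1111 → c = 001000110, weight = 3.
Tally weights:
  weight 0: 1 codewords.
  weight 1: 1 codewords.
  weight 2: 1 codewords.
  weight 3: 3 codewords.
  weight 4: 4 codewords.
  weight 5: 3 codewords.
  weight 6: 1 codewords.
  weight 7: 1 codewords.
  weight 8: 1 codewords.
Minimum distance d = smallest w > 0 with A_w > 0 = 1.
Sanity: Σ A_w = 16 = 2^4 = 16 ✓.


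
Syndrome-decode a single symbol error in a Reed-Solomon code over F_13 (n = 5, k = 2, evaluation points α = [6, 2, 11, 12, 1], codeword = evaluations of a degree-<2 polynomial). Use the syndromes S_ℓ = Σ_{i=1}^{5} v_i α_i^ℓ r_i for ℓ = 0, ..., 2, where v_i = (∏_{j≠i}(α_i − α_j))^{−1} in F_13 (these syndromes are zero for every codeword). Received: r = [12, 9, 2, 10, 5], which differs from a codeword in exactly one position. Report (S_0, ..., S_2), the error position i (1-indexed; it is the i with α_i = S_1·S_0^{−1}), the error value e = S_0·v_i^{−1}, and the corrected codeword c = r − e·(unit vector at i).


S = (7, 12, 2), error at position 3, error magnitude e = 9, c = [12, 9, 6, 10, 5].

Step 1: column multipliers v_i = (∏_{j≠i}(α_i − α_j))^{−1} mod 13.
  i = 1 (α = 6): (6−2)(6−11)(6−12)(6−1) = 4·(−5)·(−6)·5 = 600 ≡ 2, so v_1 = 2^{−1} = 7 (mod 13).
  i = 2 (α = 2): (2−6)(2−11)(2−12)(2−1) = (−4)·(−9)·(−10)·1 = −360 ≡ 4, so v_2 = 4^{−1} = 10 (mod 13).
  i = 3 (α = 11): (11−6)(11−2)(11−12)(11−1) = 5·9·(−1)·10 = −450 ≡ 5, so v_3 = 5^{−1} = 8 (mod 13).
  i = 4 (α = 12): (12−6)(12−2)(12−11)(12−1) = 6·10·1·11 = 660 ≡ 10, so v_4 = 10^{−1} = 4 (mod 13).
  i = 5 (α = 1): (1−6)(1−2)(1−11)(1−12) = (−5)·(−1)·(−10)·(−11) = 550 ≡ 4, so v_5 = 4^{−1} = 10 (mod 13).
  v = [7, 10, 8, 4, 10].
Step 2: syndromes of r = [12, 9, 2, 10, 5] (all sums mod 13).
  S_0 = Σ v_i r_i = 7·12 + 10·9 + 8·2 + 4·10 + 10·5 = 280 ≡ 7.
  S_1 = Σ v_i α_i r_i = 7·6·12 + 10·2·9 + 8·11·2 + 4·12·10 + 10·1·5 = 1390 ≡ 12.
  α_i^2 mod 13 = [10, 4, 4, 1, 1].
  S_2 = Σ v_i α_i^2 r_i = 7·10·12 + 10·4·9 + 8·4·2 + 4·1·10 + 10·1·5 = 1354 ≡ 2.
  S = (7, 12, 2) ≠ 0, so r is not a codeword (an error is present).
Step 3: locate the error. For a single error e at position i, S_ℓ = v_i·e·α_i^ℓ, so α_err = S_1/S_0.
  S_0^{−1} = 7^{−1} = 2 (mod 13), so α_err = 12·2 = 24 ≡ 11 = α_3. Error position i = 3.
  Consistency check: S_2/S_1 = 2·12 = 24 ≡ 11 = α_err ✓ (single-error assumption holds).
Step 4: error magnitude e = S_0/v_3 = S_0·∏_{j≠3}(α_3 − α_j) = 7·5 = 35 ≡ 9 (mod 13).
Step 5: correct position 3: c_3 = r_3 − e = 2 − 9 ≡ 6 (mod 13). Hence c = [12, 9, 6, 10, 5].
  Check: interpolating c through the α_i gives m(x) = 1 + 4·x (degree < 2) with m(α_i) = c_i for every i, so c is indeed a codeword.


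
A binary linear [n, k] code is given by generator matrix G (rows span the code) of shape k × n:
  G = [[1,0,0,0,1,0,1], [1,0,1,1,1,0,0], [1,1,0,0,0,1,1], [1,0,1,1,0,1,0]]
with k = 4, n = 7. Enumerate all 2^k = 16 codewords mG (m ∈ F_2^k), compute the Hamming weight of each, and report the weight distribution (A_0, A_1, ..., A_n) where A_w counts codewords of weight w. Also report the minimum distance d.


Weight distribution: A_0 = 1, A_1 = 1, A_2 = 1, A_3 = 4, A_4 = 5, A_5 = 3, A_6 = 1. Minimum distance d = 1.

Enumerate all 2^4 = 16 messages m ∈ F_2^4.
For each, compute codeword c = mG in F_2^7, then tally its weight.
  m = 0000 → c = 0000000, weight = 0.
  m = 1000 → c = 1000101, weight = 3.
  m = 0100 → c = 1011100, weight = 4.
  m = 1100 → c = 0011001, weight = 3.
  m = 0010 → c = 1100011, weight = 4.
  m = 1010 → c = 0100110, weight = 3.
  m = 0110 → c = 0111111, weight = 6.
  m = 1110 → c = 1111010, weight = 5.
  m = 0001 → c = 1011010, weight = 4.
  m = 1001 → c = 0011111, weight = 5.
  m = 0101 → c = 0000110, weight = 2.
  m = 1101 → c = 1000011, weight = 3.
  m = 0011 → c = 0111001, weight = 4.
  m = 1011 → c = 1111100, weight = 5.
  m = 0111 → c = 1100101, weight = 4.
  m = 1111 → c = 0100000, weight = 1.
Tally weights:
  weight 0: 1 codewords.
  weight 1: 1 codewords.
  weight 2: 1 codewords.
  weight 3: 4 codewords.
  weight 4: 5 codewords.
  weight 5: 3 codewords.
  weight 6: 1 codewords.
Minimum distance d = smallest w > 0 with A_w > 0 = 1.
Sanity: Σ A_w = 16 = 2^4 = 16 ✓.


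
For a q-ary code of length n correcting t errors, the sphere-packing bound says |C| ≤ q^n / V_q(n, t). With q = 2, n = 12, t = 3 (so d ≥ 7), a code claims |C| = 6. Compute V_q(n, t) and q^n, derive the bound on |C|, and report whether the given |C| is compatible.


V_q(n, t) = 299, q^n = 4096, Hamming bound = 13, |C| = 6 ≤ bound (satisfied).

Step 1: Compute V_q(n, t) = Σ_{j=0}^3 C(n, j) (q−1)^j.
  j = 0: C(12,0)·(1)^0 = 1·1 = 1.
  j = 1: C(12,1)·(1)^1 = 12·1 = 12.
  j = 2: C(12,2)·(1)^2 = 66·1 = 66.
  j = 3: C(12,3)·(1)^3 = 220·1 = 220.
  V_q(n, t) = 1 + 12 + 66 + 220 = 299.
Step 2: q^n = 2^12 = 4096.
Step 3: Hamming bound ⌊q^n / V_q(n,t)⌋ = ⌊4096/299⌋ = 13.
Step 4: Compare |C| = 6 to 13: satisfied.
The claimed |C| lies below the Hamming bound.


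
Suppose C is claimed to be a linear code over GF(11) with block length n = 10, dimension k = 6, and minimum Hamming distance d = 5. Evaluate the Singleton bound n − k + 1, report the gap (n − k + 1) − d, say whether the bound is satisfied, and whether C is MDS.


Singleton RHS = n − k + 1 = 5, slack = 0, bound satisfied, MDS.

Singleton bound: d ≤ n − k + 1.
Here n = 10, k = 6, so n − k + 1 = 5.
Given d = 5, check d ≤ 5: YES.
Slack = (n − k + 1) − d = 0.
The code is MDS (slack = 0).
Description: the claimed parameters are [10, 6, 5]_11; such a code would be MDS (meets Singleton bound).


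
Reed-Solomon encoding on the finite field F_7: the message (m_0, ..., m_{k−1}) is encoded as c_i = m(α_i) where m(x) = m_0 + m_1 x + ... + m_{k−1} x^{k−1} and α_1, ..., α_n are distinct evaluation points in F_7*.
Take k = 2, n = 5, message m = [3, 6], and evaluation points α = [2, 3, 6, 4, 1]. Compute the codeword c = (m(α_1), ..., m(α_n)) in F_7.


c = [1, 0, 4, 6, 2]

Message polynomial: m(x) = 3 + 6·x (mod 7).
For each evaluation point α_i, compute m(α_i) mod 7:
  α_1 = 2: Horner steps 6 → 1, so m(2) = 1.
  α_2 = 3: Horner steps 6 → 0, so m(3) = 0.
  α_3 = 6: Horner steps 6 → 4, so m(6) = 4.
  α_4 = 4: Horner steps 6 → 6, so m(4) = 6.
  α_5 = 1: Horner steps 6 → 2, so m(1) = 2.
Codeword c = [1, 0, 4, 6, 2] ∈ F_7^5.


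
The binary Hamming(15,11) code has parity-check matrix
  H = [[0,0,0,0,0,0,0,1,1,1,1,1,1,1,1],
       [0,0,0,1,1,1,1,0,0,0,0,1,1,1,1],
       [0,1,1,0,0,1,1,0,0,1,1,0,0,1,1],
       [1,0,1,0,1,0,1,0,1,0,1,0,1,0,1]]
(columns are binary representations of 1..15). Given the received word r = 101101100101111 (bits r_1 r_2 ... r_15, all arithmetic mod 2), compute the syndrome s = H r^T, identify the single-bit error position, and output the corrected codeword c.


s = (1, 1, 0, 1)^T, error position = 13, corrected codeword c = 101101100101011

Compute s = H r^T mod 2 one row at a time:
  s_1 = 0 + 0 + 1 + 0 + 1 + 1 + 1 + 1 = 5 ≡ 1 (mod 2).
  s_2 = 1 + 0 + 1 + 1 + 1 + 1 + 1 + 1 = 7 ≡ 1 (mod 2).
  s_3 = 0 + 1 + 1 + 1 + 1 + 0 + 1 + 1 = 6 ≡ 0 (mod 2).
  s_4 = 1 + 1 + 0 + 1 + 0 + 0 + 1 + 1 = 5 ≡ 1 (mod 2).
s = (1, 1, 0, 1)^T — this equals column 13 of H (binary 1101), so error is at position 13.
Correct: flip bit 13 of r = 101101100101111 to get c = 101101100101011.


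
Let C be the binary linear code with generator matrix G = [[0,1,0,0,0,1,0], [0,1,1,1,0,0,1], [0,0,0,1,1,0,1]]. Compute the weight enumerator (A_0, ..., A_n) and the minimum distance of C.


Weight distribution: A_0 = 1, A_2 = 1, A_3 = 3, A_4 = 2, A_5 = 1. Minimum distance d = 2.

Enumerate all 2^3 = 8 messages m ∈ F_2^3.
For each, compute codeword c = mG in F_2^7, then tally its weight.
  m = 000 → c = 0000000, weight = 0.
  m = 100 → c = 0100010, weight = 2.
  m = 010 → c = 0111001, weight = 4.
  m = 110 → c = 0011011, weight = 4.
  m = 001 → c = 0001101, weight = 3.
  m = 101 → c = 0101111, weight = 5.
  m = 011 → c = 0110100, weight = 3.
  m = 111 → c = 0010110, weight = 3.
Tally weights:
  weight 0: 1 codewords.
  weight 2: 1 codewords.
  weight 3: 3 codewords.
  weight 4: 2 codewords.
  weight 5: 1 codewords.
Minimum distance d = smallest w > 0 with A_w > 0 = 2.
Sanity: Σ A_w = 8 = 2^3 = 8 ✓.


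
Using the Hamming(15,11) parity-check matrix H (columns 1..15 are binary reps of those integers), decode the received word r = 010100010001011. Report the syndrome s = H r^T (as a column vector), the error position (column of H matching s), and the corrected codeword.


s = (0, 0, 1, 1)^T, error position = 3, corrected codeword c = 011100010001011

Compute s = H r^T mod 2 one row at a time:
  s_1 = 1 + 0 + 0 + 0 + 1 + 0 + 1 + 1 = 4 ≡ 0 (mod 2).
  s_2 = 1 + 0 + 0 + 0 + 1 + 0 + 1 + 1 = 4 ≡ 0 (mod 2).
  s_3 = 1 + 0 + 0 + 0 + 0 + 0 + 1 + 1 = 3 ≡ 1 (mod 2).
  s_4 = 0 + 0 + 0 + 0 + 0 + 0 + 0 + 1 = 1 ≡ 1 (mod 2).
s = (0, 0, 1, 1)^T — this equals column 3 of H (binary 0011), so error is at position 3.
Correct: flip bit 3 of r = 010100010001011 to get c = 011100010001011.


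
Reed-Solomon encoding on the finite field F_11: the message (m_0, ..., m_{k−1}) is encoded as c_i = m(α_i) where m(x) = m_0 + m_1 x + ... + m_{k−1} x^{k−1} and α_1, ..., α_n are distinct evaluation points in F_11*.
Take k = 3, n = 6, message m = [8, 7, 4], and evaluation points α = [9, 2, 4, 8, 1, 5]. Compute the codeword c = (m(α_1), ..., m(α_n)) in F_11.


c = [10, 5, 1, 1, 8, 0]

Message polynomial: m(x) = 8 + 7·x + 4·x^2 (mod 11).
For each evaluation point α_i, compute m(α_i) mod 11:
  α_1 = 9: Horner steps 4 → 10 → 10, so m(9) = 10.
  α_2 = 2: Horner steps 4 → 4 → 5, so m(2) = 5.
  α_3 = 4: Horner steps 4 → 1 → 1, so m(4) = 1.
  α_4 = 8: Horner steps 4 → 6 → 1, so m(8) = 1.
  α_5 = 1: Horner steps 4 → 0 → 8, so m(1) = 8.
  α_6 = 5: Horner steps 4 → 5 → 0, so m(5) = 0.
Codeword c = [10, 5, 1, 1, 8, 0] ∈ F_11^6.
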